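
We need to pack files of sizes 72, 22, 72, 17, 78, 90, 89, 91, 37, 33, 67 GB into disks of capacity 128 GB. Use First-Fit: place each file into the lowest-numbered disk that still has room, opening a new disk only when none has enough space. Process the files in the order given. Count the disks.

7

72 GB → disk 1 (remaining 56 GB)
22 GB → disk 1 (remaining 34 GB)
72 GB → disk 2 (remaining 56 GB)
17 GB → disk 1 (remaining 17 GB)
78 GB → disk 3 (remaining 50 GB)
90 GB → disk 4 (remaining 38 GB)
89 GB → disk 5 (remaining 39 GB)
91 GB → disk 6 (remaining 37 GB)
37 GB → disk 2 (remaining 19 GB)
33 GB → disk 3 (remaining 17 GB)
67 GB → disk 7 (remaining 61 GB)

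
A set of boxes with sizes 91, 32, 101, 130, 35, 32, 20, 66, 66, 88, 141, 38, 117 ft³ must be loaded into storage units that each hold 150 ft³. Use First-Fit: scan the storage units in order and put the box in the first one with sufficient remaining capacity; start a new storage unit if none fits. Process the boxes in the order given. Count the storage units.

8

storage unit 1: place 91 ft³, 59 ft³ left
storage unit 1: place 32 ft³, 27 ft³ left
storage unit 2: place 101 ft³, 49 ft³ left
storage unit 3: place 130 ft³, 20 ft³ left
storage unit 2: place 35 ft³, 14 ft³ left
storage unit 4: place 32 ft³, 118 ft³ left
storage unit 1: place 20 ft³, 7 ft³ left
storage unit 4: place 66 ft³, 52 ft³ left
storage unit 5: place 66 ft³, 84 ft³ left
storage unit 6: place 88 ft³, 62 ft³ left
storage unit 7: place 141 ft³, 9 ft³ left
storage unit 4: place 38 ft³, 14 ft³ left
storage unit 8: place 117 ft³, 33 ft³ left
Final storage units: [91,32,20] [101,35] [130] [32,66,38] [66] [88] [141] [117].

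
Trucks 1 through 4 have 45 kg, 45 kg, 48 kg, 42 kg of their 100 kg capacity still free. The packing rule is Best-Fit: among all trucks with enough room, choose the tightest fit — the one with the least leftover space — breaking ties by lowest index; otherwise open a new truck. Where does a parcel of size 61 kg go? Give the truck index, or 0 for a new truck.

0

No truck has ≥ 61 kg free, so a new truck is opened.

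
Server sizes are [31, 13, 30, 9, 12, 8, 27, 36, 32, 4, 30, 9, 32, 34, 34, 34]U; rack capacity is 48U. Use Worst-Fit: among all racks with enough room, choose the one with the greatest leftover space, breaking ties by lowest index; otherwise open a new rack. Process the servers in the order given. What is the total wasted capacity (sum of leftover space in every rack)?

31U → rack 1 (remaining 17U)
13U → rack 1 (remaining 4U)
30U → rack 2 (remaining 18U)
9U → rack 2 (remaining 9U)
12U → rack 3 (remaining 36U)
8U → rack 3 (remaining 28U)
27U → rack 3 (remaining 1U)
36U → rack 4 (remaining 12U)
32U → rack 5 (remaining 16U)
4U → rack 5 (remaining 12U)
30U → rack 6 (remaining 18U)
9U → rack 6 (remaining 9U)
32U → rack 7 (remaining 16U)
34U → rack 8 (remaining 14U)
34U → rack 9 (remaining 14U)
34U → rack 10 (remaining 14U)
10 racks × 48U = 480U; used 375U; unused 105U.

105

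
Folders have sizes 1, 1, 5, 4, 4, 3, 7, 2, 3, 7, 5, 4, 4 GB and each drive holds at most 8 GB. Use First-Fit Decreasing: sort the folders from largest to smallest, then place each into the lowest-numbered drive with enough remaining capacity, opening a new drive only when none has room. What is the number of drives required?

7 drives

Sorted descending: 7, 7, 5, 5, 4, 4, 4, 4, 3, 3, 2, 1, 1.
drive 1: place 7 GB, 1 GB left
drive 2: place 7 GB, 1 GB left
drive 3: place 5 GB, 3 GB left
drive 4: place 5 GB, 3 GB left
drive 5: place 4 GB, 4 GB left
drive 5: place 4 GB, 0 GB left
drive 6: place 4 GB, 4 GB left
drive 6: place 4 GB, 0 GB left
drive 3: place 3 GB, 0 GB left
drive 4: place 3 GB, 0 GB left
drive 7: place 2 GB, 6 GB left
drive 1: place 1 GB, 0 GB left
drive 2: place 1 GB, 0 GB left
Final drives: [7,1] [7,1] [5,3] [5,3] [4,4] [4,4] [2].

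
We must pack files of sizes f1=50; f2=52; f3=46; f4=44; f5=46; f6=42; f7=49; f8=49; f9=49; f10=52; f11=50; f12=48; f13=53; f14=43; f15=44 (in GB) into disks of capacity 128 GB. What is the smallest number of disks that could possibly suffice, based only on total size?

6

Total size = 50 + 52 + 46 + 44 + 46 + 42 + 49 + 49 + 49 + 52 + 50 + 48 + 53 + 43 + 44 = 717 GB.
⌈717 / 128⌉ = 6.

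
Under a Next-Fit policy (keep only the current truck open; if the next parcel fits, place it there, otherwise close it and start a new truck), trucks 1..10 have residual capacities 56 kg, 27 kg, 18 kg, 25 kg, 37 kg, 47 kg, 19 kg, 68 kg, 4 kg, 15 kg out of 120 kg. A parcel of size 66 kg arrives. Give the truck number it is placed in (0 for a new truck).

Next-Fit only looks at truck 10, which has 15 kg free.
66 kg does not fit, so a new truck is opened.

0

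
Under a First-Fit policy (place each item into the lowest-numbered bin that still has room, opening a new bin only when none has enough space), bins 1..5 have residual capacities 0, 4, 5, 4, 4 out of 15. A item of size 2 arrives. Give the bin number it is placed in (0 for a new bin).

Bins with room: bin 2 (4), bin 3 (5), bin 4 (4), bin 5 (4).
The first with room is bin 2.

2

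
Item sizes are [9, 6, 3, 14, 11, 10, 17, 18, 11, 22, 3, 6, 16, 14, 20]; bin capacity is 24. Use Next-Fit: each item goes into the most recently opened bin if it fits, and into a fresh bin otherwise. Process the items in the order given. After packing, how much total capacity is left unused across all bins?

9 → bin 1 (remaining 15)
6 → bin 1 (remaining 9)
3 → bin 1 (remaining 6)
14 → bin 2 (remaining 10)
11 → bin 3 (remaining 13)
10 → bin 3 (remaining 3)
17 → bin 4 (remaining 7)
18 → bin 5 (remaining 6)
11 → bin 6 (remaining 13)
22 → bin 7 (remaining 2)
3 → bin 8 (remaining 21)
6 → bin 8 (remaining 15)
16 → bin 9 (remaining 8)
14 → bin 10 (remaining 10)
20 → bin 11 (remaining 4)
11 bins × 24 = 264; used 180; unused 84.

84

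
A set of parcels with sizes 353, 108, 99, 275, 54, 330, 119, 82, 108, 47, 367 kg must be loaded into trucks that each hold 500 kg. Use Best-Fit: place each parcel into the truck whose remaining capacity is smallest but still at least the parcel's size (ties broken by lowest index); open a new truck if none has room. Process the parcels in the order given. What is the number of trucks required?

5

truck 1: place 353 kg, 147 kg left
truck 1: place 108 kg, 39 kg left
truck 2: place 99 kg, 401 kg left
truck 2: place 275 kg, 126 kg left
truck 2: place 54 kg, 72 kg left
truck 3: place 330 kg, 170 kg left
truck 3: place 119 kg, 51 kg left
truck 4: place 82 kg, 418 kg left
truck 4: place 108 kg, 310 kg left
truck 3: place 47 kg, 4 kg left
truck 5: place 367 kg, 133 kg left
Final trucks: [353,108] [99,275,54] [330,119,47] [82,108] [367].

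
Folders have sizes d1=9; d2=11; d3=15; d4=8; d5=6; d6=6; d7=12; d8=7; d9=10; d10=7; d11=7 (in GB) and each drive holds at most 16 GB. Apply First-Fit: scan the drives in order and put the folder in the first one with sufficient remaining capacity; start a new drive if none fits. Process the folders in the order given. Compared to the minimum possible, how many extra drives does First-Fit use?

1

First-Fit: [9,6] [11] [15] [8,6] [12] [7,7] [10] [7] → 8 drives.
Total size 98 GB; any packing needs at least ⌈98/16⌉ = 7 drives.
An optimal packing achieves that bound: [15] [12] [11] [10,6] [9,7] [8,7] [7,6] → 7 drives.
Excess: 8 − 7 = 1.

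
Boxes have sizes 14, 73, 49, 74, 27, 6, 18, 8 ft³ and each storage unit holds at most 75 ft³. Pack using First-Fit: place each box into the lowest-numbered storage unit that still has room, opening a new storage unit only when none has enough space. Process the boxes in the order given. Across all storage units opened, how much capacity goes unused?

storage unit 1: place 14 ft³, 61 ft³ left
storage unit 2: place 73 ft³, 2 ft³ left
storage unit 1: place 49 ft³, 12 ft³ left
storage unit 3: place 74 ft³, 1 ft³ left
storage unit 4: place 27 ft³, 48 ft³ left
storage unit 1: place 6 ft³, 6 ft³ left
storage unit 4: place 18 ft³, 30 ft³ left
storage unit 4: place 8 ft³, 22 ft³ left
4 storage units × 75 ft³ = 300 ft³; used 269 ft³; unused 31 ft³.

31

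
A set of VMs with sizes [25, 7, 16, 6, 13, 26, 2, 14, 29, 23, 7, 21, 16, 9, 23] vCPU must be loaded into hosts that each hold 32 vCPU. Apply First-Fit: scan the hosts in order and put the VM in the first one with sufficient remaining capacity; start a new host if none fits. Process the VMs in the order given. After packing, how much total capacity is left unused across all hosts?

51

25 vCPU → host 1 (remaining 7 vCPU)
7 vCPU → host 1 (remaining 0 vCPU)
16 vCPU → host 2 (remaining 16 vCPU)
6 vCPU → host 2 (remaining 10 vCPU)
13 vCPU → host 3 (remaining 19 vCPU)
26 vCPU → host 4 (remaining 6 vCPU)
2 vCPU → host 2 (remaining 8 vCPU)
14 vCPU → host 3 (remaining 5 vCPU)
29 vCPU → host 5 (remaining 3 vCPU)
23 vCPU → host 6 (remaining 9 vCPU)
7 vCPU → host 2 (remaining 1 vCPU)
21 vCPU → host 7 (remaining 11 vCPU)
16 vCPU → host 8 (remaining 16 vCPU)
9 vCPU → host 6 (remaining 0 vCPU)
23 vCPU → host 9 (remaining 9 vCPU)
9 hosts × 32 vCPU = 288 vCPU; used 237 vCPU; unused 51 vCPU.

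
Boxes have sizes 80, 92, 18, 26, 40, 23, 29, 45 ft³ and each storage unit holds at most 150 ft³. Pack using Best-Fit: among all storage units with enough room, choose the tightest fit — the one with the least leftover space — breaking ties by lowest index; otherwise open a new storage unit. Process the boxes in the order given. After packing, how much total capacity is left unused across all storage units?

97

80 ft³ → storage unit 1 (remaining 70 ft³)
92 ft³ → storage unit 2 (remaining 58 ft³)
18 ft³ → storage unit 2 (remaining 40 ft³)
26 ft³ → storage unit 2 (remaining 14 ft³)
40 ft³ → storage unit 1 (remaining 30 ft³)
23 ft³ → storage unit 1 (remaining 7 ft³)
29 ft³ → storage unit 3 (remaining 121 ft³)
45 ft³ → storage unit 3 (remaining 76 ft³)
3 storage units × 150 ft³ = 450 ft³; used 353 ft³; unused 97 ft³.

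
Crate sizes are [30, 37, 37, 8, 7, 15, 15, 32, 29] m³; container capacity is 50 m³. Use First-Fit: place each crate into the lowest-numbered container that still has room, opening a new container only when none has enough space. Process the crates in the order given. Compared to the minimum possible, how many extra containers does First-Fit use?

First-Fit: [30,8,7] [37] [37] [15,15] [32] [29] → 6 containers.
Total size 210 m³; any packing needs at least ⌈210/50⌉ = 5 containers.
An optimal packing achieves that bound: [37,8] [37,7] [32,15] [30,15] [29] → 5 containers.
Excess: 6 − 5 = 1.

1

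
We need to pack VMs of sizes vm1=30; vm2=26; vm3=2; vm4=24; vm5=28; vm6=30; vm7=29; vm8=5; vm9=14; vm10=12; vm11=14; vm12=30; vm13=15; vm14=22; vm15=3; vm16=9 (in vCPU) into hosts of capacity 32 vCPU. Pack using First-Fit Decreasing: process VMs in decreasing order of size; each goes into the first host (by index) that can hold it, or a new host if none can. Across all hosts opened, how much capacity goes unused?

Sorted descending: 30, 30, 30, 29, 28, 26, 24, 22, 15, 14, 14, 12, 9, 5, 3, 2.
Put 30 vCPU in host 1; 2 vCPU remain.
Put 30 vCPU in host 2; 2 vCPU remain.
Put 30 vCPU in host 3; 2 vCPU remain.
Put 29 vCPU in host 4; 3 vCPU remain.
Put 28 vCPU in host 5; 4 vCPU remain.
Put 26 vCPU in host 6; 6 vCPU remain.
Put 24 vCPU in host 7; 8 vCPU remain.
Put 22 vCPU in host 8; 10 vCPU remain.
Put 15 vCPU in host 9; 17 vCPU remain.
Put 14 vCPU in host 9; 3 vCPU remain.
Put 14 vCPU in host 10; 18 vCPU remain.
Put 12 vCPU in host 10; 6 vCPU remain.
Put 9 vCPU in host 8; 1 vCPU remain.
Put 5 vCPU in host 6; 1 vCPU remain.
Put 3 vCPU in host 4; 0 vCPU remain.
Put 2 vCPU in host 1; 0 vCPU remain.
10 hosts × 32 vCPU = 320 vCPU; used 293 vCPU; unused 27 vCPU.

27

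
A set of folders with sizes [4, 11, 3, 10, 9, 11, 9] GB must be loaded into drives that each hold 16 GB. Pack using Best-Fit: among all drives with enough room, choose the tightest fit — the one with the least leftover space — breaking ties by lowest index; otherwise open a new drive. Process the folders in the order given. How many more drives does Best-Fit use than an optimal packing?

0

Best-Fit: [4,11] [3,10] [9] [11] [9] → 5 drives.
5 folders exceed 8 GB (half the capacity), and no two of those can share a drive, so at least 5 drives are needed.
So 5 is already optimal.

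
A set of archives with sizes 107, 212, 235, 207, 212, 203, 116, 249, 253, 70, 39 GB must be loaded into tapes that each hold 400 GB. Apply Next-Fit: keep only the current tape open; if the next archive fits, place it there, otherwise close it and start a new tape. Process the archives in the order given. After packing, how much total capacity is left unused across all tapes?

tape 1: place 107 GB, 293 GB left
tape 1: place 212 GB, 81 GB left
tape 2: place 235 GB, 165 GB left
tape 3: place 207 GB, 193 GB left
tape 4: place 212 GB, 188 GB left
tape 5: place 203 GB, 197 GB left
tape 5: place 116 GB, 81 GB left
tape 6: place 249 GB, 151 GB left
tape 7: place 253 GB, 147 GB left
tape 7: place 70 GB, 77 GB left
tape 7: place 39 GB, 38 GB left
7 tapes × 400 GB = 2800 GB; used 1903 GB; unused 897 GB.

897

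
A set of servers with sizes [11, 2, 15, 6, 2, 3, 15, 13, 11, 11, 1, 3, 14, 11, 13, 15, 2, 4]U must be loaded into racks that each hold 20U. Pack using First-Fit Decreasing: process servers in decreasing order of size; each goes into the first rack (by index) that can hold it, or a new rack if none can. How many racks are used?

Sorted descending: 15, 15, 15, 14, 13, 13, 11, 11, 11, 11, 6, 4, 3, 3, 2, 2, 2, 1.
Put 15U in rack 1; 5U remain.
Put 15U in rack 2; 5U remain.
Put 15U in rack 3; 5U remain.
Put 14U in rack 4; 6U remain.
Put 13U in rack 5; 7U remain.
Put 13U in rack 6; 7U remain.
Put 11U in rack 7; 9U remain.
Put 11U in rack 8; 9U remain.
Put 11U in rack 9; 9U remain.
Put 11U in rack 10; 9U remain.
Put 6U in rack 4; 0U remain.
Put 4U in rack 1; 1U remain.
Put 3U in rack 2; 2U remain.
Put 3U in rack 3; 2U remain.
Put 2U in rack 2; 0U remain.
Put 2U in rack 3; 0U remain.
Put 2U in rack 5; 5U remain.
Put 1U in rack 1; 0U remain.

10 racks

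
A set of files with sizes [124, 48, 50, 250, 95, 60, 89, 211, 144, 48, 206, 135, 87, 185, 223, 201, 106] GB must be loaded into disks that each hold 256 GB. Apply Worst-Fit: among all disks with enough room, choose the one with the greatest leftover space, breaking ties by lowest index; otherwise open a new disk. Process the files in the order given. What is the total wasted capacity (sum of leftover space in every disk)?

Put 124 GB in disk 1; 132 GB remain.
Put 48 GB in disk 1; 84 GB remain.
Put 50 GB in disk 1; 34 GB remain.
Put 250 GB in disk 2; 6 GB remain.
Put 95 GB in disk 3; 161 GB remain.
Put 60 GB in disk 3; 101 GB remain.
Put 89 GB in disk 3; 12 GB remain.
Put 211 GB in disk 4; 45 GB remain.
Put 144 GB in disk 5; 112 GB remain.
Put 48 GB in disk 5; 64 GB remain.
Put 206 GB in disk 6; 50 GB remain.
Put 135 GB in disk 7; 121 GB remain.
Put 87 GB in disk 7; 34 GB remain.
Put 185 GB in disk 8; 71 GB remain.
Put 223 GB in disk 9; 33 GB remain.
Put 201 GB in disk 10; 55 GB remain.
Put 106 GB in disk 11; 150 GB remain.
11 disks × 256 GB = 2816 GB; used 2262 GB; unused 554 GB.

554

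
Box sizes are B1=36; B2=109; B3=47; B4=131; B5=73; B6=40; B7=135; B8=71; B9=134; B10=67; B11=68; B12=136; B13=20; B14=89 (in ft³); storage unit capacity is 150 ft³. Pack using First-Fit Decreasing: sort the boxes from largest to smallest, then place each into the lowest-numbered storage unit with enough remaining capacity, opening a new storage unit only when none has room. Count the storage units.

9 storage units

Sorted descending: 136, 135, 134, 131, 109, 89, 73, 71, 68, 67, 47, 40, 36, 20.
storage unit 1: place 136 ft³, 14 ft³ left
storage unit 2: place 135 ft³, 15 ft³ left
storage unit 3: place 134 ft³, 16 ft³ left
storage unit 4: place 131 ft³, 19 ft³ left
storage unit 5: place 109 ft³, 41 ft³ left
storage unit 6: place 89 ft³, 61 ft³ left
storage unit 7: place 73 ft³, 77 ft³ left
storage unit 7: place 71 ft³, 6 ft³ left
storage unit 8: place 68 ft³, 82 ft³ left
storage unit 8: place 67 ft³, 15 ft³ left
storage unit 6: place 47 ft³, 14 ft³ left
storage unit 5: place 40 ft³, 1 ft³ left
storage unit 9: place 36 ft³, 114 ft³ left
storage unit 9: place 20 ft³, 94 ft³ left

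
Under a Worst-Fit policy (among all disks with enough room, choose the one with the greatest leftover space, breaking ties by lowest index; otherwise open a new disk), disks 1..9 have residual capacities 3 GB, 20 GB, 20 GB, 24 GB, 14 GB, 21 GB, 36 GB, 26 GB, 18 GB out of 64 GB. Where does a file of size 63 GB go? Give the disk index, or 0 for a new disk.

No disk has ≥ 63 GB free, so a new disk is opened.

0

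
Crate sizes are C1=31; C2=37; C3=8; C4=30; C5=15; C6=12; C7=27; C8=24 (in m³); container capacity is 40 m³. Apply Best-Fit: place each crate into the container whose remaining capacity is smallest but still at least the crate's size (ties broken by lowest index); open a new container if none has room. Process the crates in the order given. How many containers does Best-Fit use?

C1 (31 m³) → container 1 (remaining 9 m³)
C2 (37 m³) → container 2 (remaining 3 m³)
C3 (8 m³) → container 1 (remaining 1 m³)
C4 (30 m³) → container 3 (remaining 10 m³)
C5 (15 m³) → container 4 (remaining 25 m³)
C6 (12 m³) → container 4 (remaining 13 m³)
C7 (27 m³) → container 5 (remaining 13 m³)
C8 (24 m³) → container 6 (remaining 16 m³)

6 containers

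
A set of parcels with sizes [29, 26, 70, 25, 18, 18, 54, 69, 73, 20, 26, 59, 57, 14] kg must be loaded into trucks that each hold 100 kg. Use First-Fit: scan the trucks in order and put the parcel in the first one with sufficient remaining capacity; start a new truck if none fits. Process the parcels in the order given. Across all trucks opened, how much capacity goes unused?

142

29 kg → truck 1 (remaining 71 kg)
26 kg → truck 1 (remaining 45 kg)
70 kg → truck 2 (remaining 30 kg)
25 kg → truck 1 (remaining 20 kg)
18 kg → truck 1 (remaining 2 kg)
18 kg → truck 2 (remaining 12 kg)
54 kg → truck 3 (remaining 46 kg)
69 kg → truck 4 (remaining 31 kg)
73 kg → truck 5 (remaining 27 kg)
20 kg → truck 3 (remaining 26 kg)
26 kg → truck 3 (remaining 0 kg)
59 kg → truck 6 (remaining 41 kg)
57 kg → truck 7 (remaining 43 kg)
14 kg → truck 4 (remaining 17 kg)
7 trucks × 100 kg = 700 kg; used 558 kg; unused 142 kg.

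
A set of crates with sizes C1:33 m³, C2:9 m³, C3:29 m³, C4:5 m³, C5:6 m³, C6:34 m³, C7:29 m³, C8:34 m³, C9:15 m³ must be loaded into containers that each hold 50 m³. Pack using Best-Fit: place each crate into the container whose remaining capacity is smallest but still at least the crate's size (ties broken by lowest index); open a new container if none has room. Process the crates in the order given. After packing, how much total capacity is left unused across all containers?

Put C1 (33 m³) in container 1; 17 m³ remain.
Put C2 (9 m³) in container 1; 8 m³ remain.
Put C3 (29 m³) in container 2; 21 m³ remain.
Put C4 (5 m³) in container 1; 3 m³ remain.
Put C5 (6 m³) in container 2; 15 m³ remain.
Put C6 (34 m³) in container 3; 16 m³ remain.
Put C7 (29 m³) in container 4; 21 m³ remain.
Put C8 (34 m³) in container 5; 16 m³ remain.
Put C9 (15 m³) in container 2; 0 m³ remain.
5 containers × 50 m³ = 250 m³; used 194 m³; unused 56 m³.

56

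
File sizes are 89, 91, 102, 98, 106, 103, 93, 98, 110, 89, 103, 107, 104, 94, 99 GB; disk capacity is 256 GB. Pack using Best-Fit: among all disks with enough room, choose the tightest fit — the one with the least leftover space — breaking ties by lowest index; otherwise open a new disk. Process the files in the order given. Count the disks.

Put 89 GB in disk 1; 167 GB remain.
Put 91 GB in disk 1; 76 GB remain.
Put 102 GB in disk 2; 154 GB remain.
Put 98 GB in disk 2; 56 GB remain.
Put 106 GB in disk 3; 150 GB remain.
Put 103 GB in disk 3; 47 GB remain.
Put 93 GB in disk 4; 163 GB remain.
Put 98 GB in disk 4; 65 GB remain.
Put 110 GB in disk 5; 146 GB remain.
Put 89 GB in disk 5; 57 GB remain.
Put 103 GB in disk 6; 153 GB remain.
Put 107 GB in disk 6; 46 GB remain.
Put 104 GB in disk 7; 152 GB remain.
Put 94 GB in disk 7; 58 GB remain.
Put 99 GB in disk 8; 157 GB remain.
Final disks: [89,91] [102,98] [106,103] [93,98] [110,89] [103,107] [104,94] [99].

8 disks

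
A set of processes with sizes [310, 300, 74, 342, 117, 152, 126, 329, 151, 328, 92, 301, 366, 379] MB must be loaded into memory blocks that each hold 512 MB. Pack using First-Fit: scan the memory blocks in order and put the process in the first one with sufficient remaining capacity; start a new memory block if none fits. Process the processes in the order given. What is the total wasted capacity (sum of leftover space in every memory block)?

729

310 MB → memory block 1 (remaining 202 MB)
300 MB → memory block 2 (remaining 212 MB)
74 MB → memory block 1 (remaining 128 MB)
342 MB → memory block 3 (remaining 170 MB)
117 MB → memory block 1 (remaining 11 MB)
152 MB → memory block 2 (remaining 60 MB)
126 MB → memory block 3 (remaining 44 MB)
329 MB → memory block 4 (remaining 183 MB)
151 MB → memory block 4 (remaining 32 MB)
328 MB → memory block 5 (remaining 184 MB)
92 MB → memory block 5 (remaining 92 MB)
301 MB → memory block 6 (remaining 211 MB)
366 MB → memory block 7 (remaining 146 MB)
379 MB → memory block 8 (remaining 133 MB)
8 memory blocks × 512 MB = 4096 MB; used 3367 MB; unused 729 MB.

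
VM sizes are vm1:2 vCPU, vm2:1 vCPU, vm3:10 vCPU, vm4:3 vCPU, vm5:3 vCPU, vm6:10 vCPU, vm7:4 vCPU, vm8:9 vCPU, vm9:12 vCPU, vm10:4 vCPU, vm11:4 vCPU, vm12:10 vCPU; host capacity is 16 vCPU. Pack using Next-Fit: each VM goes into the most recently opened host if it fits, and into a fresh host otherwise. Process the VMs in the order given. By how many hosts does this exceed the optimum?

0

Next-Fit: [2,1,10,3] [3,10] [4,9] [12,4] [4,10] → 5 hosts.
Total size 72 vCPU; any packing needs at least ⌈72/16⌉ = 5 hosts.
So 5 is already optimal.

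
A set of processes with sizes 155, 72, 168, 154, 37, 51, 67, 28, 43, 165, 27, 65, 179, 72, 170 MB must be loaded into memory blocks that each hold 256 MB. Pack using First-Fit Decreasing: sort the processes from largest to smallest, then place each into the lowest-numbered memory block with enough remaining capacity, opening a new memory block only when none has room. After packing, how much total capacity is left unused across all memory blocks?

83

Sorted descending: 179, 170, 168, 165, 155, 154, 72, 72, 67, 65, 51, 43, 37, 28, 27.
memory block 1: place 179 MB, 77 MB left
memory block 2: place 170 MB, 86 MB left
memory block 3: place 168 MB, 88 MB left
memory block 4: place 165 MB, 91 MB left
memory block 5: place 155 MB, 101 MB left
memory block 6: place 154 MB, 102 MB left
memory block 1: place 72 MB, 5 MB left
memory block 2: place 72 MB, 14 MB left
memory block 3: place 67 MB, 21 MB left
memory block 4: place 65 MB, 26 MB left
memory block 5: place 51 MB, 50 MB left
memory block 5: place 43 MB, 7 MB left
memory block 6: place 37 MB, 65 MB left
memory block 6: place 28 MB, 37 MB left
memory block 6: place 27 MB, 10 MB left
6 memory blocks × 256 MB = 1536 MB; used 1453 MB; unused 83 MB.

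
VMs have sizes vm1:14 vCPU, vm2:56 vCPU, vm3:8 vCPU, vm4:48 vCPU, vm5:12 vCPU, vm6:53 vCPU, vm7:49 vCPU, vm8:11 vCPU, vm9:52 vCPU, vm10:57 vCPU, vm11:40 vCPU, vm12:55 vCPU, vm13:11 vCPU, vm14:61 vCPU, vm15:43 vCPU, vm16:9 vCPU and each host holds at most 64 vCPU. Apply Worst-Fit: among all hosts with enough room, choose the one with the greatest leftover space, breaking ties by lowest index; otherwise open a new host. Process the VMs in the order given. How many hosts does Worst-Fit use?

vm1 (14 vCPU) → host 1 (remaining 50 vCPU)
vm2 (56 vCPU) → host 2 (remaining 8 vCPU)
vm3 (8 vCPU) → host 1 (remaining 42 vCPU)
vm4 (48 vCPU) → host 3 (remaining 16 vCPU)
vm5 (12 vCPU) → host 1 (remaining 30 vCPU)
vm6 (53 vCPU) → host 4 (remaining 11 vCPU)
vm7 (49 vCPU) → host 5 (remaining 15 vCPU)
vm8 (11 vCPU) → host 1 (remaining 19 vCPU)
vm9 (52 vCPU) → host 6 (remaining 12 vCPU)
vm10 (57 vCPU) → host 7 (remaining 7 vCPU)
vm11 (40 vCPU) → host 8 (remaining 24 vCPU)
vm12 (55 vCPU) → host 9 (remaining 9 vCPU)
vm13 (11 vCPU) → host 8 (remaining 13 vCPU)
vm14 (61 vCPU) → host 10 (remaining 3 vCPU)
vm15 (43 vCPU) → host 11 (remaining 21 vCPU)
vm16 (9 vCPU) → host 11 (remaining 12 vCPU)

11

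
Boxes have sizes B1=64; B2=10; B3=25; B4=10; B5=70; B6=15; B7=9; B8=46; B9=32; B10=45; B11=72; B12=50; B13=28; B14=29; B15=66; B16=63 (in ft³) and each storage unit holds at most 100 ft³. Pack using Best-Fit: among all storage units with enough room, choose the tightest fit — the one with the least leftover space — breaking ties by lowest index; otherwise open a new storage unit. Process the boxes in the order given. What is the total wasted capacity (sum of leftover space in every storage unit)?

B1 (64 ft³) → storage unit 1 (remaining 36 ft³)
B2 (10 ft³) → storage unit 1 (remaining 26 ft³)
B3 (25 ft³) → storage unit 1 (remaining 1 ft³)
B4 (10 ft³) → storage unit 2 (remaining 90 ft³)
B5 (70 ft³) → storage unit 2 (remaining 20 ft³)
B6 (15 ft³) → storage unit 2 (remaining 5 ft³)
B7 (9 ft³) → storage unit 3 (remaining 91 ft³)
B8 (46 ft³) → storage unit 3 (remaining 45 ft³)
B9 (32 ft³) → storage unit 3 (remaining 13 ft³)
B10 (45 ft³) → storage unit 4 (remaining 55 ft³)
B11 (72 ft³) → storage unit 5 (remaining 28 ft³)
B12 (50 ft³) → storage unit 4 (remaining 5 ft³)
B13 (28 ft³) → storage unit 5 (remaining 0 ft³)
B14 (29 ft³) → storage unit 6 (remaining 71 ft³)
B15 (66 ft³) → storage unit 6 (remaining 5 ft³)
B16 (63 ft³) → storage unit 7 (remaining 37 ft³)
7 storage units × 100 ft³ = 700 ft³; used 634 ft³; unused 66 ft³.

66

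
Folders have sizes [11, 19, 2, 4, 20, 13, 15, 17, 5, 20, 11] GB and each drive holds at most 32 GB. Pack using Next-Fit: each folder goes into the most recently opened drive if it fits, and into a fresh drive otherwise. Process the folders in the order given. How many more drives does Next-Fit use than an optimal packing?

Next-Fit: [11,19,2] [4,20] [13,15] [17,5] [20,11] → 5 drives.
Total size 137 GB; any packing needs at least ⌈137/32⌉ = 5 drives.
So 5 is already optimal.

0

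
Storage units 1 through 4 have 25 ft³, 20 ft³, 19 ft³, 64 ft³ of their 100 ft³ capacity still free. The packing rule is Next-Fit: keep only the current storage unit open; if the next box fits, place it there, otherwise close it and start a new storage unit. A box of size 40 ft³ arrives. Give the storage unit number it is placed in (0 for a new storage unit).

4

Next-Fit only looks at storage unit 4, which has 64 ft³ free.
40 ft³ fits there.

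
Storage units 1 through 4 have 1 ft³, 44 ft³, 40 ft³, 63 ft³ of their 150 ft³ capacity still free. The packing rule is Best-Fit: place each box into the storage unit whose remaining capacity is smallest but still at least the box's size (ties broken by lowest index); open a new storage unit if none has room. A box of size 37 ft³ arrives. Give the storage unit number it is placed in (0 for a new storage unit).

3

Storage units with room: storage unit 2 (44 ft³), storage unit 3 (40 ft³), storage unit 4 (63 ft³).
Tightest fit is storage unit 3 with 40 ft³ free.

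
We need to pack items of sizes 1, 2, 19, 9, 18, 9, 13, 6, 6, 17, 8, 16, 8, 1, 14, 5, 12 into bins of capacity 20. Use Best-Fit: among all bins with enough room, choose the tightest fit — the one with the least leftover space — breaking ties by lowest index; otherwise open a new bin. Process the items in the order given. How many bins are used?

9

Put 1 in bin 1; 19 remain.
Put 2 in bin 1; 17 remain.
Put 19 in bin 2; 1 remain.
Put 9 in bin 1; 8 remain.
Put 18 in bin 3; 2 remain.
Put 9 in bin 4; 11 remain.
Put 13 in bin 5; 7 remain.
Put 6 in bin 5; 1 remain.
Put 6 in bin 1; 2 remain.
Put 17 in bin 6; 3 remain.
Put 8 in bin 4; 3 remain.
Put 16 in bin 7; 4 remain.
Put 8 in bin 8; 12 remain.
Put 1 in bin 2; 0 remain.
Put 14 in bin 9; 6 remain.
Put 5 in bin 9; 1 remain.
Put 12 in bin 8; 0 remain.
Final bins: [1,2,9,6] [19,1] [18] [9,8] [13,6] [17] [16] [8,12] [14,5].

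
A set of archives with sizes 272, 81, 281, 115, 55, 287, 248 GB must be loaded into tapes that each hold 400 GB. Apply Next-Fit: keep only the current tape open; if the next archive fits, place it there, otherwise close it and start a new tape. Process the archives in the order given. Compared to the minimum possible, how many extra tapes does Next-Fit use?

0

Next-Fit: [272,81] [281,115] [55,287] [248] → 4 tapes.
Total size 1339 GB; any packing needs at least ⌈1339/400⌉ = 4 tapes.
So 4 is already optimal.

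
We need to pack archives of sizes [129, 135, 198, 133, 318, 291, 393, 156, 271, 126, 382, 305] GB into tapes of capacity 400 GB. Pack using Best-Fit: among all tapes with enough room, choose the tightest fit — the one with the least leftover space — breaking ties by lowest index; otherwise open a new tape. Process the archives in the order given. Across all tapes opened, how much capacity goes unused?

tape 1: place 129 GB, 271 GB left
tape 1: place 135 GB, 136 GB left
tape 2: place 198 GB, 202 GB left
tape 1: place 133 GB, 3 GB left
tape 3: place 318 GB, 82 GB left
tape 4: place 291 GB, 109 GB left
tape 5: place 393 GB, 7 GB left
tape 2: place 156 GB, 46 GB left
tape 6: place 271 GB, 129 GB left
tape 6: place 126 GB, 3 GB left
tape 7: place 382 GB, 18 GB left
tape 8: place 305 GB, 95 GB left
8 tapes × 400 GB = 3200 GB; used 2837 GB; unused 363 GB.

363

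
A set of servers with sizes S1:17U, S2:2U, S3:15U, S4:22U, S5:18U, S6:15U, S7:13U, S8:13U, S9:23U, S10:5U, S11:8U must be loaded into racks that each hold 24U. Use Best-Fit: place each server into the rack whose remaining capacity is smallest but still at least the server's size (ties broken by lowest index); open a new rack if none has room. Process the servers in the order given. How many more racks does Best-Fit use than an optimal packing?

Best-Fit: [17,2,5] [15,8] [22] [18] [15] [13] [13] [23] → 8 racks.
8 servers exceed 12U (half the capacity), and no two of those can share a rack, so at least 8 racks are needed.
So 8 is already optimal.

0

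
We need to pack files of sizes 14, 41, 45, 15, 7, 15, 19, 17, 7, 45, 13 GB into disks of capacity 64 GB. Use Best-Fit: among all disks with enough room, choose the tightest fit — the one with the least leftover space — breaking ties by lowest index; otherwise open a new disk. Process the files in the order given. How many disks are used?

4

disk 1: place 14 GB, 50 GB left
disk 1: place 41 GB, 9 GB left
disk 2: place 45 GB, 19 GB left
disk 2: place 15 GB, 4 GB left
disk 1: place 7 GB, 2 GB left
disk 3: place 15 GB, 49 GB left
disk 3: place 19 GB, 30 GB left
disk 3: place 17 GB, 13 GB left
disk 3: place 7 GB, 6 GB left
disk 4: place 45 GB, 19 GB left
disk 4: place 13 GB, 6 GB left
Final disks: [14,41,7] [45,15] [15,19,17,7] [45,13].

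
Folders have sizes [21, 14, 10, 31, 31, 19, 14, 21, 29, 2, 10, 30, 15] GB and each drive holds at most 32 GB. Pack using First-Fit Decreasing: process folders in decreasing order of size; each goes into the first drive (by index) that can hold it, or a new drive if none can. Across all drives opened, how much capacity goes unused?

Sorted descending: 31, 31, 30, 29, 21, 21, 19, 15, 14, 14, 10, 10, 2.
31 GB → drive 1 (remaining 1 GB)
31 GB → drive 2 (remaining 1 GB)
30 GB → drive 3 (remaining 2 GB)
29 GB → drive 4 (remaining 3 GB)
21 GB → drive 5 (remaining 11 GB)
21 GB → drive 6 (remaining 11 GB)
19 GB → drive 7 (remaining 13 GB)
15 GB → drive 8 (remaining 17 GB)
14 GB → drive 8 (remaining 3 GB)
14 GB → drive 9 (remaining 18 GB)
10 GB → drive 5 (remaining 1 GB)
10 GB → drive 6 (remaining 1 GB)
2 GB → drive 3 (remaining 0 GB)
9 drives × 32 GB = 288 GB; used 247 GB; unused 41 GB.

41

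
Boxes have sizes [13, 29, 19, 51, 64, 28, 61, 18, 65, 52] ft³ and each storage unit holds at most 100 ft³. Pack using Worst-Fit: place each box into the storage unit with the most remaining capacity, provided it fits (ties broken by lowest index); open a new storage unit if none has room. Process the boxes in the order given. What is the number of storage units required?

6

Put 13 ft³ in storage unit 1; 87 ft³ remain.
Put 29 ft³ in storage unit 1; 58 ft³ remain.
Put 19 ft³ in storage unit 1; 39 ft³ remain.
Put 51 ft³ in storage unit 2; 49 ft³ remain.
Put 64 ft³ in storage unit 3; 36 ft³ remain.
Put 28 ft³ in storage unit 2; 21 ft³ remain.
Put 61 ft³ in storage unit 4; 39 ft³ remain.
Put 18 ft³ in storage unit 1; 21 ft³ remain.
Put 65 ft³ in storage unit 5; 35 ft³ remain.
Put 52 ft³ in storage unit 6; 48 ft³ remain.
Final storage units: [13,29,19,18] [51,28] [64] [61] [65] [52].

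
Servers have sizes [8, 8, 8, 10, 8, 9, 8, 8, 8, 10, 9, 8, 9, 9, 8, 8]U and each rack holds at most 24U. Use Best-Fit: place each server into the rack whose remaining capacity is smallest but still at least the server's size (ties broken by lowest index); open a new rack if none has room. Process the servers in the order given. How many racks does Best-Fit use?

8U → rack 1 (remaining 16U)
8U → rack 1 (remaining 8U)
8U → rack 1 (remaining 0U)
10U → rack 2 (remaining 14U)
8U → rack 2 (remaining 6U)
9U → rack 3 (remaining 15U)
8U → rack 3 (remaining 7U)
8U → rack 4 (remaining 16U)
8U → rack 4 (remaining 8U)
10U → rack 5 (remaining 14U)
9U → rack 5 (remaining 5U)
8U → rack 4 (remaining 0U)
9U → rack 6 (remaining 15U)
9U → rack 6 (remaining 6U)
8U → rack 7 (remaining 16U)
8U → rack 7 (remaining 8U)
Final racks: [8,8,8] [10,8] [9,8] [8,8,8] [10,9] [9,9] [8,8].

7 racks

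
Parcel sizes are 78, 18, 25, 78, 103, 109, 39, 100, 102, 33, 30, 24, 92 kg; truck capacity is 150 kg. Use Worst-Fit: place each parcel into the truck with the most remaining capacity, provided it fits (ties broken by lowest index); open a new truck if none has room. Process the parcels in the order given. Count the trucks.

Put 78 kg in truck 1; 72 kg remain.
Put 18 kg in truck 1; 54 kg remain.
Put 25 kg in truck 1; 29 kg remain.
Put 78 kg in truck 2; 72 kg remain.
Put 103 kg in truck 3; 47 kg remain.
Put 109 kg in truck 4; 41 kg remain.
Put 39 kg in truck 2; 33 kg remain.
Put 100 kg in truck 5; 50 kg remain.
Put 102 kg in truck 6; 48 kg remain.
Put 33 kg in truck 5; 17 kg remain.
Put 30 kg in truck 6; 18 kg remain.
Put 24 kg in truck 3; 23 kg remain.
Put 92 kg in truck 7; 58 kg remain.
Final trucks: [78,18,25] [78,39] [103,24] [109] [100,33] [102,30] [92].

7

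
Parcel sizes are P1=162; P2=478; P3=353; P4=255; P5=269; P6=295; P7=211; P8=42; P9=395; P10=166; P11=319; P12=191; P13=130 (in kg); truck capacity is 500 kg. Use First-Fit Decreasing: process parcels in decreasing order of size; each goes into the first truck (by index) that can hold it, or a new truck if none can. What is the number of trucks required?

7

Sorted descending: 478, 395, 353, 319, 295, 269, 255, 211, 191, 166, 162, 130, 42.
Put 478 kg in truck 1; 22 kg remain.
Put 395 kg in truck 2; 105 kg remain.
Put 353 kg in truck 3; 147 kg remain.
Put 319 kg in truck 4; 181 kg remain.
Put 295 kg in truck 5; 205 kg remain.
Put 269 kg in truck 6; 231 kg remain.
Put 255 kg in truck 7; 245 kg remain.
Put 211 kg in truck 6; 20 kg remain.
Put 191 kg in truck 5; 14 kg remain.
Put 166 kg in truck 4; 15 kg remain.
Put 162 kg in truck 7; 83 kg remain.
Put 130 kg in truck 3; 17 kg remain.
Put 42 kg in truck 2; 63 kg remain.
Final trucks: [478] [395,42] [353,130] [319,166] [295,191] [269,211] [255,162].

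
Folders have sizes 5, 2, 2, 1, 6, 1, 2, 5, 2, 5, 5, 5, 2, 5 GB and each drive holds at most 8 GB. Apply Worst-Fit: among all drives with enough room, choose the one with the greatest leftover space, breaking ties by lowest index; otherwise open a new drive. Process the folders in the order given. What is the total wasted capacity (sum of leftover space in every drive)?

5 GB → drive 1 (remaining 3 GB)
2 GB → drive 1 (remaining 1 GB)
2 GB → drive 2 (remaining 6 GB)
1 GB → drive 2 (remaining 5 GB)
6 GB → drive 3 (remaining 2 GB)
1 GB → drive 2 (remaining 4 GB)
2 GB → drive 2 (remaining 2 GB)
5 GB → drive 4 (remaining 3 GB)
2 GB → drive 4 (remaining 1 GB)
5 GB → drive 5 (remaining 3 GB)
5 GB → drive 6 (remaining 3 GB)
5 GB → drive 7 (remaining 3 GB)
2 GB → drive 5 (remaining 1 GB)
5 GB → drive 8 (remaining 3 GB)
8 drives × 8 GB = 64 GB; used 48 GB; unused 16 GB.

16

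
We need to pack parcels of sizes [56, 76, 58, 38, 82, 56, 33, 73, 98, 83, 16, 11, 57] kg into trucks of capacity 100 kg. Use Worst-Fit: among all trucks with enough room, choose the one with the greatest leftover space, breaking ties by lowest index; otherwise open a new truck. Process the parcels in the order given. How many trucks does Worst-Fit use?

truck 1: place 56 kg, 44 kg left
truck 2: place 76 kg, 24 kg left
truck 3: place 58 kg, 42 kg left
truck 1: place 38 kg, 6 kg left
truck 4: place 82 kg, 18 kg left
truck 5: place 56 kg, 44 kg left
truck 5: place 33 kg, 11 kg left
truck 6: place 73 kg, 27 kg left
truck 7: place 98 kg, 2 kg left
truck 8: place 83 kg, 17 kg left
truck 3: place 16 kg, 26 kg left
truck 6: place 11 kg, 16 kg left
truck 9: place 57 kg, 43 kg left

9 trucks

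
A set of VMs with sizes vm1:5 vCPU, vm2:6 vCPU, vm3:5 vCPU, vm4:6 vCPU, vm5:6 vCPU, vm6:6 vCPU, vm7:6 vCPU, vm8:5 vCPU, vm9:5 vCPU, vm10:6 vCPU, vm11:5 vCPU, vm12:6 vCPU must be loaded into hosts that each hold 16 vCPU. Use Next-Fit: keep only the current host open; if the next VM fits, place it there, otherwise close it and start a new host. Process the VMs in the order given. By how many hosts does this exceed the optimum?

Next-Fit: [5,6,5] [6,6] [6,6] [5,5,6] [5,6] → 5 hosts.
Total size 67 vCPU; any packing needs at least ⌈67/16⌉ = 5 hosts.
So 5 is already optimal.

0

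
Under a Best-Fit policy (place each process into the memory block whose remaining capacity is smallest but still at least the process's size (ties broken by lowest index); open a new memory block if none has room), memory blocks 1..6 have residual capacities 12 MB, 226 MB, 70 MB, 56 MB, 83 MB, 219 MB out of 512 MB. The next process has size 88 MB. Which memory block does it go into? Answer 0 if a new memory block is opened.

Memory blocks with room: memory block 2 (226 MB), memory block 6 (219 MB).
Tightest fit is memory block 6 with 219 MB free.

6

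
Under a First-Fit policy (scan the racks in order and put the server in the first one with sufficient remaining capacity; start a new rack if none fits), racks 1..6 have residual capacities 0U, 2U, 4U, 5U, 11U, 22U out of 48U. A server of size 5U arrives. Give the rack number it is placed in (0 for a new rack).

4

Racks with room: rack 4 (5U), rack 5 (11U), rack 6 (22U).
The first with room is rack 4.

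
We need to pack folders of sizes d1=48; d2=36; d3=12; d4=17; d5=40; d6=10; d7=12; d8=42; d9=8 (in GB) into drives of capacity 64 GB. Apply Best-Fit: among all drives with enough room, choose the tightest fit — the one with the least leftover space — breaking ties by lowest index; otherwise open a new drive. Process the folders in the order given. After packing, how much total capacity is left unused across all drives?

Put d1 (48 GB) in drive 1; 16 GB remain.
Put d2 (36 GB) in drive 2; 28 GB remain.
Put d3 (12 GB) in drive 1; 4 GB remain.
Put d4 (17 GB) in drive 2; 11 GB remain.
Put d5 (40 GB) in drive 3; 24 GB remain.
Put d6 (10 GB) in drive 2; 1 GB remain.
Put d7 (12 GB) in drive 3; 12 GB remain.
Put d8 (42 GB) in drive 4; 22 GB remain.
Put d9 (8 GB) in drive 3; 4 GB remain.
4 drives × 64 GB = 256 GB; used 225 GB; unused 31 GB.

31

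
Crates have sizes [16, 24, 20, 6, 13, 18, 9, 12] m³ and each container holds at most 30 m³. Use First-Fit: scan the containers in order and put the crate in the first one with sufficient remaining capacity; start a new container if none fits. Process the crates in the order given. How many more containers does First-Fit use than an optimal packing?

First-Fit: [16,6] [24] [20,9] [13,12] [18] → 5 containers.
Total size 118 m³; any packing needs at least ⌈118/30⌉ = 4 containers.
An optimal packing achieves that bound: [24,6] [20,9] [18,12] [16,13] → 4 containers.
Excess: 5 − 4 = 1.

1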